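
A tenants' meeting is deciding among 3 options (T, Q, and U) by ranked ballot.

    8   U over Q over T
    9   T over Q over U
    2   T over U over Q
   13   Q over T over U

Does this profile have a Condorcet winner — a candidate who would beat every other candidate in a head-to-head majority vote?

Yes

Head-to-head results (32 voters total):
T vs Q: Q wins 21–11.
T vs U: T wins 24–8.
Q vs U: Q wins 22–10.
Q beats each rival — T (21–11), U (22–10) — so Q is the Condorcet winner.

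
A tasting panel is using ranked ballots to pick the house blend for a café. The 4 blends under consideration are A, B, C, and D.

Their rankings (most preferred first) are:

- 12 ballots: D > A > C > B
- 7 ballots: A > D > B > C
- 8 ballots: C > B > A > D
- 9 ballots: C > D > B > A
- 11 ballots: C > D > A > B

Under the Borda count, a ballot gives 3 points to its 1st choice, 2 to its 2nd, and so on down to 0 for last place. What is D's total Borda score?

90

Borda scores:
  A: 12·2 + 7·3 + 8·1 + 9·0 + 11·1 = 64
  B: 12·0 + 7·1 + 8·2 + 9·1 + 11·0 = 32
  C: 12·1 + 7·0 + 8·3 + 9·3 + 11·3 = 96
  D: 12·3 + 7·2 + 8·0 + 9·2 + 11·2 = 90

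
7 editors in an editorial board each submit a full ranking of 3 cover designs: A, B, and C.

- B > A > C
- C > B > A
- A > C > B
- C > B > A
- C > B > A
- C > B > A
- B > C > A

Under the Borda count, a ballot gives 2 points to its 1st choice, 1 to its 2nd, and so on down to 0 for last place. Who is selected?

Borda scores:
  A: 1 + 0 + 2 + 0 + 0 + 0 + 0 = 3
  B: 2 + 1 + 0 + 1 + 1 + 1 + 2 = 8
  C: 0 + 2 + 1 + 2 + 2 + 2 + 1 = 10
C has the highest total.

C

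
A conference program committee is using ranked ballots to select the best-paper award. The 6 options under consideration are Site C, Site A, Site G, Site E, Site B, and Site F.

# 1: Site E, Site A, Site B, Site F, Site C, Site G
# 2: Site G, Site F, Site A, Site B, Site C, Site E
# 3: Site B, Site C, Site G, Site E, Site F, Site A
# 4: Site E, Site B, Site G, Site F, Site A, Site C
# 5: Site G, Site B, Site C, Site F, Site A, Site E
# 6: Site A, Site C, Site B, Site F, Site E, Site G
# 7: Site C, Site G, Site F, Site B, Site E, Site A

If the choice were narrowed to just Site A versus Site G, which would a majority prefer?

Ballots ranking Site A above Site G: 2.
Ballots ranking Site G above Site A: 5.
Site G wins the head-to-head, 5–2.

Site G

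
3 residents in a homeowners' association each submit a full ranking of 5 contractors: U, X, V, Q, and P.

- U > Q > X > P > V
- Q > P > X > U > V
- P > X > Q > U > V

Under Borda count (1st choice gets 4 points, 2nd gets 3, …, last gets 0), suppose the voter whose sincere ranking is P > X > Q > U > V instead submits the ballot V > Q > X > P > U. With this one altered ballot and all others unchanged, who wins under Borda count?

Q

Borda totals with the altered ballot: U 5, X 6, V 4, Q 10, P 5.
The winner is unchanged: still Q.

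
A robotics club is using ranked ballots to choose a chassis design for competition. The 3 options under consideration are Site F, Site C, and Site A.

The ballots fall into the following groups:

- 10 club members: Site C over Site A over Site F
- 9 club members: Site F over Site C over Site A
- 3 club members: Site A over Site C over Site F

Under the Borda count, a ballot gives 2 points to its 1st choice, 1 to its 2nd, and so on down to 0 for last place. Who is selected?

Site C

Borda scores:
  Site F: 10·0 + 9·2 + 3·0 = 18
  Site C: 10·2 + 9·1 + 3·1 = 32
  Site A: 10·1 + 9·0 + 3·2 = 16
Site C has the highest total.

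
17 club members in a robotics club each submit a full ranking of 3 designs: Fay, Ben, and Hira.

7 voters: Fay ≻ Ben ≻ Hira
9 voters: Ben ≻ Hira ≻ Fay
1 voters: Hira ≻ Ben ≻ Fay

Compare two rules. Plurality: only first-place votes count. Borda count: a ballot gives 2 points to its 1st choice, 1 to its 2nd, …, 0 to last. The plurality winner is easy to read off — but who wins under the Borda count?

Plurality first-place counts: Fay 7, Ben 9, Hira 1 → Ben.
Borda totals: Fay 14, Ben 26, Hira 11 → Ben.

Ben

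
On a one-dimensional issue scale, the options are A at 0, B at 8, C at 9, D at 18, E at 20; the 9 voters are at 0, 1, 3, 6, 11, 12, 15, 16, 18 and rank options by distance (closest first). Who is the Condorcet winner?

C

With single-peaked preferences on a line, the Condorcet winner is the candidate closest to the median voter.
The median voter (position 11) is closest to C at 9.
Check: C vs D — voters closer to C: 6 of 9.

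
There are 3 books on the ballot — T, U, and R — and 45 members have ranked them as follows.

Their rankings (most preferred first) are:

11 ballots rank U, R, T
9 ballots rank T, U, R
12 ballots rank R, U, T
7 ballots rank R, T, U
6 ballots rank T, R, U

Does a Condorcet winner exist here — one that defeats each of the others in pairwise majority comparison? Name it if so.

Head-to-head results (45 voters total):
T vs U: U wins 23–22.
T vs R: R wins 30–15.
U vs R: R wins 25–20.
R beats each rival — T (30–15), U (25–20) — so R is the Condorcet winner.

R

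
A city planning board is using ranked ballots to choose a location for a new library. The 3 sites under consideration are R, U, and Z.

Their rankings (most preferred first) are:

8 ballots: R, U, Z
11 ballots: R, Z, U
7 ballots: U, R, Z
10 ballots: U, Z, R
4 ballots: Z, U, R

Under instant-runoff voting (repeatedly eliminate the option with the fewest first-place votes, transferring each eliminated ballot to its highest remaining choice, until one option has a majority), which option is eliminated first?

Round 1: R 19, U 17, Z 4. Z has the fewest and is eliminated.
Round 2: U 21, R 19. U has a majority.

Z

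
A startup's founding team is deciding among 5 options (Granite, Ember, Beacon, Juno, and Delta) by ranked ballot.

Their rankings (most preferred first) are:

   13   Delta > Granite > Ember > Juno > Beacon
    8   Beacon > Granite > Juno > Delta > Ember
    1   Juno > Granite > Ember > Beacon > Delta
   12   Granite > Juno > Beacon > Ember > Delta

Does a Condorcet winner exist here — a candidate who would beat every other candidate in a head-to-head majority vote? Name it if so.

Head-to-head results (34 voters total):
Granite vs Ember: Granite wins 34–0.
Granite vs Beacon: Granite wins 26–8.
Granite vs Juno: Granite wins 33–1.
Granite vs Delta: Granite wins 21–13.
Ember vs Beacon: Beacon wins 20–14.
Ember vs Juno: Juno wins 21–13.
Ember vs Delta: Delta wins 21–13.
Beacon vs Juno: Juno wins 26–8.
Beacon vs Delta: Beacon wins 21–13.
Juno vs Delta: Juno wins 21–13.
Granite beats each rival — Ember (34–0), Beacon (26–8), Juno (33–1), Delta (21–13) — so Granite is the Condorcet winner.

Granite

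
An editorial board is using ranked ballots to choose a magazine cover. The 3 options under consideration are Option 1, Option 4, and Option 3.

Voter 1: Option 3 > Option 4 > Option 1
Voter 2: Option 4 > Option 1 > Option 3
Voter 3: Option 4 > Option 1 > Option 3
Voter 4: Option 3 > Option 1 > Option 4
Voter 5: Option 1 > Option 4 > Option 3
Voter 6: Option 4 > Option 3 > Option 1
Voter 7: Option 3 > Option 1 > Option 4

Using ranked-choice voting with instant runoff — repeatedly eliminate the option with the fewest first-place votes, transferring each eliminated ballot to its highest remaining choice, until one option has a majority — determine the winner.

Option 4

Round 1: Option 4 3, Option 3 3, Option 1 1. Option 1 has the fewest and is eliminated.
Round 2: Option 4 4, Option 3 3. Option 4 has a majority.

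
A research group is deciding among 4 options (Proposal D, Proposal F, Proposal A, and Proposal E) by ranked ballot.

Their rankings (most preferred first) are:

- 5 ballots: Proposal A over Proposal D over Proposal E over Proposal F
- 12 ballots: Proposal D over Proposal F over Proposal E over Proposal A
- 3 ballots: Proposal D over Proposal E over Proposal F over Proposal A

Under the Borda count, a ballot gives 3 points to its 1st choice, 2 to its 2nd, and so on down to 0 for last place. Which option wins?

Proposal D

Borda scores:
  Proposal D: 5·2 + 12·3 + 3·3 = 55
  Proposal F: 5·0 + 12·2 + 3·1 = 27
  Proposal A: 5·3 + 12·0 + 3·0 = 15
  Proposal E: 5·1 + 12·1 + 3·2 = 23
Proposal D has the highest total.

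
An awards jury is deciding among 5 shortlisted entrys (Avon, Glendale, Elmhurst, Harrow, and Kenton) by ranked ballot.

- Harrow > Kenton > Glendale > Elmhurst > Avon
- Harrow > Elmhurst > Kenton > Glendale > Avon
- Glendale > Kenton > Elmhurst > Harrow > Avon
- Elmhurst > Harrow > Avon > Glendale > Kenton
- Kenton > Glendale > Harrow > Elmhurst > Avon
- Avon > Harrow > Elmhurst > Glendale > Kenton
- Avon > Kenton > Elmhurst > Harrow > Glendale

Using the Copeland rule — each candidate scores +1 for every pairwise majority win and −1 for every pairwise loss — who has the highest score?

Harrow

Pairwise results:
  Avon vs Glendale: Glendale wins 4–3.
  Avon vs Elmhurst: Elmhurst wins 5–2.
  Avon vs Harrow: Harrow wins 5–2.
  Avon vs Kenton: Kenton wins 4–3.
  Glendale vs Elmhurst: Elmhurst wins 4–3.
  Glendale vs Harrow: Harrow wins 5–2.
  Glendale vs Kenton: Kenton wins 4–3.
  Elmhurst vs Harrow: Harrow wins 4–3.
  Elmhurst vs Kenton: Kenton wins 4–3.
  Harrow vs Kenton: Harrow wins 4–3.
Copeland scores (wins − losses):
  Avon: 0 − 4 = -4
  Glendale: 1 − 3 = -2
  Elmhurst: 2 − 2 = 0
  Harrow: 4 − 0 = 4
  Kenton: 3 − 1 = 2
Harrow has the best Copeland score.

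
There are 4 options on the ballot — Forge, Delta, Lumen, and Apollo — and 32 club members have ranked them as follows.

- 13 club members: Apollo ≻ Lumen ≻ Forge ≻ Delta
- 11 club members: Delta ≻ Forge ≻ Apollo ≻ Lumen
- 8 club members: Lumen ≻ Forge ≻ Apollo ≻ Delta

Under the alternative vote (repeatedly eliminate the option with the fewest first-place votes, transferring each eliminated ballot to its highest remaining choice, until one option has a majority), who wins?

Apollo

Round 1: Apollo 13, Delta 11, Lumen 8, Forge 0. Forge has the fewest and is eliminated.
Round 2: Apollo 13, Delta 11, Lumen 8. Lumen has the fewest and is eliminated.
Round 3: Apollo 21, Delta 11. Apollo has a majority.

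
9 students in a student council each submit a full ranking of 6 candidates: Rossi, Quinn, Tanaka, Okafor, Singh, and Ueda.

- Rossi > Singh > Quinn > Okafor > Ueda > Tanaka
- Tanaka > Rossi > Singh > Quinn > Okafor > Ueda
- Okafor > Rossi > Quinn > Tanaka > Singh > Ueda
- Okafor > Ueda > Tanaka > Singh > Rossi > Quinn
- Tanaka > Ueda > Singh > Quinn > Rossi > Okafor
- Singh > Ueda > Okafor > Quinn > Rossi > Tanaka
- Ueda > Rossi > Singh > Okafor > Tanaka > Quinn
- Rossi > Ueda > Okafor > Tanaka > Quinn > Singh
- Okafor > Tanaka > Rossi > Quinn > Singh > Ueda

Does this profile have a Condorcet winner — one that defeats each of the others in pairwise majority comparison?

Head-to-head results (9 voters total):
Rossi vs Quinn: Rossi wins 7–2.
Rossi vs Tanaka: Rossi wins 5–4.
Rossi vs Okafor: Rossi wins 5–4.
Rossi vs Singh: Rossi wins 6–3.
Rossi vs Ueda: Rossi wins 5–4.
Quinn vs Tanaka: Tanaka wins 6–3.
Quinn vs Okafor: Okafor wins 6–3.
Quinn vs Singh: Singh wins 6–3.
Quinn vs Ueda: Ueda wins 5–4.
Tanaka vs Okafor: Okafor wins 7–2.
Tanaka vs Singh: Tanaka wins 6–3.
Tanaka vs Ueda: Ueda wins 5–4.
Okafor vs Singh: Singh wins 5–4.
Okafor vs Ueda: Okafor wins 5–4.
Singh vs Ueda: Singh wins 5–4.
Rossi beats each rival — Quinn (7–2), Tanaka (5–4), Okafor (5–4), Singh (6–3), Ueda (5–4) — so Rossi is the Condorcet winner.

Yes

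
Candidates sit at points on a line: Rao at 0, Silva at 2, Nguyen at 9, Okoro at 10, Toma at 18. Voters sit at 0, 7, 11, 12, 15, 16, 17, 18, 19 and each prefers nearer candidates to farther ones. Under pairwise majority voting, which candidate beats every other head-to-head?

With single-peaked preferences on a line, the Condorcet winner is the candidate closest to the median voter.
The median voter (position 15) is closest to Toma at 18.
Check: Toma vs Silva — voters closer to Toma: 7 of 9.

Toma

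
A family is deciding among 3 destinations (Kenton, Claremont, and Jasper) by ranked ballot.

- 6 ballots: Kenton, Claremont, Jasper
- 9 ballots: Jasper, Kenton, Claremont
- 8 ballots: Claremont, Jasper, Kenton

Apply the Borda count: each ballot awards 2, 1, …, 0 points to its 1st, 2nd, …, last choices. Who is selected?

Jasper

Borda scores:
  Kenton: 6·2 + 9·1 + 8·0 = 21
  Claremont: 6·1 + 9·0 + 8·2 = 22
  Jasper: 6·0 + 9·2 + 8·1 = 26
Jasper has the highest total.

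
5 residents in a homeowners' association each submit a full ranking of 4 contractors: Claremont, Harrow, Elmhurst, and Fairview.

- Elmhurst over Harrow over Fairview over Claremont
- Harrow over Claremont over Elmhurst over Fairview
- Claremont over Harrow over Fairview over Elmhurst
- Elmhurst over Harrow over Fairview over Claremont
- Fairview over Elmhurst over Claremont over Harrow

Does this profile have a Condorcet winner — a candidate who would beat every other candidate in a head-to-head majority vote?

Yes

Head-to-head results (5 voters total):
Claremont vs Harrow: Harrow wins 3–2.
Claremont vs Elmhurst: Elmhurst wins 3–2.
Claremont vs Fairview: Fairview wins 3–2.
Harrow vs Elmhurst: Elmhurst wins 3–2.
Harrow vs Fairview: Harrow wins 4–1.
Elmhurst vs Fairview: Elmhurst wins 3–2.
Elmhurst beats each rival — Claremont (3–2), Harrow (3–2), Fairview (3–2) — so Elmhurst is the Condorcet winner.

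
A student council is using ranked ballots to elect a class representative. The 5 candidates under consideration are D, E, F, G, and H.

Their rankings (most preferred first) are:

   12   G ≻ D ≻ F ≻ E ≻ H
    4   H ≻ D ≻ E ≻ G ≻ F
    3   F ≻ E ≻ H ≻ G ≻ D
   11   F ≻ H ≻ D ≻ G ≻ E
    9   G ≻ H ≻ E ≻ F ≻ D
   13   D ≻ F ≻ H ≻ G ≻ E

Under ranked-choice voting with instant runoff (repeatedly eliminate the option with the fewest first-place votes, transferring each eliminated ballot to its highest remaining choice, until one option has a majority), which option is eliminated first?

E

Round 1: G 21, F 14, D 13, H 4, E 0. E has the fewest and is eliminated.
Round 2: G 21, F 14, D 13, H 4. H has the fewest and is eliminated.
Round 3: G 21, D 17, F 14. F has the fewest and is eliminated.
Round 4: D 28, G 24. D has a majority.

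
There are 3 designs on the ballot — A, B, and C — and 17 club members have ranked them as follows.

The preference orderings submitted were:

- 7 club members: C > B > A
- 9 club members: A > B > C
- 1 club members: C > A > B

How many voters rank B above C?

9

Ballots ranking B above C: 9.
Ballots ranking C above B: 7+1 = 8.
So 9 of 17 voters prefer B to C.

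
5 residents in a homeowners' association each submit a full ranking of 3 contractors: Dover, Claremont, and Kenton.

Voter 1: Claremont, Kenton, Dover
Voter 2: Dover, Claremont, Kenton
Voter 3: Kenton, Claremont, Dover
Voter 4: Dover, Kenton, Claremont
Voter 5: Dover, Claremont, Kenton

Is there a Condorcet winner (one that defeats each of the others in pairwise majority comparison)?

Yes

Head-to-head results (5 voters total):
Dover vs Claremont: Dover wins 3–2.
Dover vs Kenton: Dover wins 3–2.
Claremont vs Kenton: Claremont wins 3–2.
Dover beats each rival — Claremont (3–2), Kenton (3–2) — so Dover is the Condorcet winner.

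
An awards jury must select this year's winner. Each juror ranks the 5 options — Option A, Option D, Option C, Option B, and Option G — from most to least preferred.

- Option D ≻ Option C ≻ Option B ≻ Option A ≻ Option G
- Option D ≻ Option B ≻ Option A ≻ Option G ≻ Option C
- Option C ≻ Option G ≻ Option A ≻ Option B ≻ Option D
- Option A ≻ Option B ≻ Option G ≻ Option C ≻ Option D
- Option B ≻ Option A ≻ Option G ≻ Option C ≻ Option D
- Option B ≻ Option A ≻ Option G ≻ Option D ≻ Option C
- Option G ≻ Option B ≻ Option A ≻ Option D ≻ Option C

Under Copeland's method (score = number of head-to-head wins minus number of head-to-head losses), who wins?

Option B

Pairwise results:
  Option A vs Option D: Option A wins 5–2.
  Option A vs Option C: Option A wins 5–2.
  Option A vs Option B: Option B wins 5–2.
  Option A vs Option G: Option A wins 5–2.
  Option D vs Option C: Option D wins 4–3.
  Option D vs Option B: Option B wins 5–2.
  Option D vs Option G: Option G wins 5–2.
  Option C vs Option B: Option B wins 5–2.
  Option C vs Option G: Option G wins 5–2.
  Option B vs Option G: Option B wins 5–2.
Copeland scores (wins − losses):
  Option A: 3 − 1 = 2
  Option D: 1 − 3 = -2
  Option C: 0 − 4 = -4
  Option B: 4 − 0 = 4
  Option G: 2 − 2 = 0
Option B has the best Copeland score.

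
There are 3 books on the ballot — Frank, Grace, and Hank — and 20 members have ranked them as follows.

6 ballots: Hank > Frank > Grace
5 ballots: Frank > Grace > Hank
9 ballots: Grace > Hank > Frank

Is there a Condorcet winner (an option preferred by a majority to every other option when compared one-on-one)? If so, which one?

Head-to-head results (20 voters total):
Frank vs Grace: Frank wins 11–9.
Frank vs Hank: Hank wins 15–5.
Grace vs Hank: Grace wins 14–6.
No candidate beats all others: Frank beats Grace beats Hank beats Frank, a majority cycle.

There is no Condorcet winner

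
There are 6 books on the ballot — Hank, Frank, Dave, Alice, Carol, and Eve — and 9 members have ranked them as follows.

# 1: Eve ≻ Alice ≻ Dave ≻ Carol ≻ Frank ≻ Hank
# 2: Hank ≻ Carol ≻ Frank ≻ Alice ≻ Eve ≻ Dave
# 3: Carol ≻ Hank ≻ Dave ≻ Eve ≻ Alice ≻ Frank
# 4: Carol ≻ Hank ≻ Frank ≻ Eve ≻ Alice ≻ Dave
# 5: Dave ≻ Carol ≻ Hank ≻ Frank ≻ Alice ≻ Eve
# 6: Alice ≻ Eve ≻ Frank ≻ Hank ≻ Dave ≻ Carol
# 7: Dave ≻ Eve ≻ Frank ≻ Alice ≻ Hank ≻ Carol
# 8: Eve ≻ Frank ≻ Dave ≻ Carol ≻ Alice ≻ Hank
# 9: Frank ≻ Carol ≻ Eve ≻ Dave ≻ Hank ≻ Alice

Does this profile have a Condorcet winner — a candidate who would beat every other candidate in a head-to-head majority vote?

No

Head-to-head results (9 voters total):
Hank vs Frank: Frank wins 5–4.
Hank vs Dave: Dave wins 5–4.
Hank vs Alice: Hank wins 5–4.
Hank vs Carol: Carol wins 6–3.
Hank vs Eve: Eve wins 5–4.
Frank vs Dave: Frank wins 5–4.
Frank vs Alice: Frank wins 6–3.
Frank vs Carol: Carol wins 5–4.
Frank vs Eve: Eve wins 5–4.
Dave vs Alice: Dave wins 5–4.
Dave vs Carol: Dave wins 5–4.
Dave vs Eve: Eve wins 6–3.
Alice vs Carol: Carol wins 6–3.
Alice vs Eve: Eve wins 6–3.
Carol vs Eve: Carol wins 5–4.
No candidate beats all others: Frank beats Dave beats Carol beats Frank, a majority cycle.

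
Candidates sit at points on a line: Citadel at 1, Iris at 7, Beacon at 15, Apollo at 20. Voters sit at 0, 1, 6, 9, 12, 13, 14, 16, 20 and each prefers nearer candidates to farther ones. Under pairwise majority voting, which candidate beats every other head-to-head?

Beacon

With single-peaked preferences on a line, the Condorcet winner is the candidate closest to the median voter.
The median voter (position 12) is closest to Beacon at 15.
Check: Beacon vs Apollo — voters closer to Beacon: 8 of 9.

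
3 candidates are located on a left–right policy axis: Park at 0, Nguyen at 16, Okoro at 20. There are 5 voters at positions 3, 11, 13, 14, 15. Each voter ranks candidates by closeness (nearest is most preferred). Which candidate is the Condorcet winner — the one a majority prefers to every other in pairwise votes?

With single-peaked preferences on a line, the Condorcet winner is the candidate closest to the median voter.
The median voter (position 13) is closest to Nguyen at 16.
Check: Nguyen vs Park — voters closer to Nguyen: 4 of 5.

Nguyen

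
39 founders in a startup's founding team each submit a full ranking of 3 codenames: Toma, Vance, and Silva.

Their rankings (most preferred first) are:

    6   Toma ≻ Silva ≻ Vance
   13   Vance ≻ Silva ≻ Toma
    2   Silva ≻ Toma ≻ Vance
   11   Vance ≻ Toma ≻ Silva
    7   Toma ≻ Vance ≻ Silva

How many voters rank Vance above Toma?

24

Ballots ranking Vance above Toma: 13+11 = 24.
Ballots ranking Toma above Vance: 6+2+7 = 15.
So 24 of 39 voters prefer Vance to Toma.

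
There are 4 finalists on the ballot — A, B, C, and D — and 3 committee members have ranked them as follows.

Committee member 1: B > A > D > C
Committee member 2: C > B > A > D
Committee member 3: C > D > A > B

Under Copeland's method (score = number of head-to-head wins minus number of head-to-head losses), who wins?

Pairwise results:
  A vs B: B wins 2–1.
  A vs C: C wins 2–1.
  A vs D: A wins 2–1.
  B vs C: C wins 2–1.
  B vs D: B wins 2–1.
  C vs D: C wins 2–1.
Copeland scores (wins − losses):
  A: 1 − 2 = -1
  B: 2 − 1 = 1
  C: 3 − 0 = 3
  D: 0 − 3 = -3
C has the best Copeland score.

C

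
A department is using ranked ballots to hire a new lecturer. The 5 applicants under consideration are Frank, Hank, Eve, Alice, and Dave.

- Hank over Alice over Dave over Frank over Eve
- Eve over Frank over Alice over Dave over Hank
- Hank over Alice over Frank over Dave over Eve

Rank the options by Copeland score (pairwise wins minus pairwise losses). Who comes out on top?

Pairwise results:
  Frank vs Hank: Hank wins 2–1.
  Frank vs Eve: Frank wins 2–1.
  Frank vs Alice: Alice wins 2–1.
  Frank vs Dave: Frank wins 2–1.
  Hank vs Eve: Hank wins 2–1.
  Hank vs Alice: Hank wins 2–1.
  Hank vs Dave: Hank wins 2–1.
  Eve vs Alice: Alice wins 2–1.
  Eve vs Dave: Dave wins 2–1.
  Alice vs Dave: Alice wins 3–0.
Copeland scores (wins − losses):
  Frank: 2 − 2 = 0
  Hank: 4 − 0 = 4
  Eve: 0 − 4 = -4
  Alice: 3 − 1 = 2
  Dave: 1 − 3 = -2
Hank has the best Copeland score.

Hank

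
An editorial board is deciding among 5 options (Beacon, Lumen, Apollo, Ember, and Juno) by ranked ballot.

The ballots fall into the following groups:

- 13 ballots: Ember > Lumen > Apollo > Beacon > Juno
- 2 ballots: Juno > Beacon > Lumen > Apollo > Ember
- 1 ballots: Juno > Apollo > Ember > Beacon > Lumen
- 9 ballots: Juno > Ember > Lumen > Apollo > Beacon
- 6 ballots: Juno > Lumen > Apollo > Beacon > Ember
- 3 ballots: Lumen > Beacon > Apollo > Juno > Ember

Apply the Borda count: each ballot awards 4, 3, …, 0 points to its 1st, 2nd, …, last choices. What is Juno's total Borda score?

75

Borda scores:
  Beacon: 13·1 + 2·3 + 1 + 9·0 + 6·1 + 3·3 = 35
  Lumen: 13·3 + 2·2 + 0 + 9·2 + 6·3 + 3·4 = 91
  Apollo: 13·2 + 2·1 + 3 + 9·1 + 6·2 + 3·2 = 58
  Ember: 13·4 + 2·0 + 2 + 9·3 + 6·0 + 3·0 = 81
  Juno: 13·0 + 2·4 + 4 + 9·4 + 6·4 + 3·1 = 75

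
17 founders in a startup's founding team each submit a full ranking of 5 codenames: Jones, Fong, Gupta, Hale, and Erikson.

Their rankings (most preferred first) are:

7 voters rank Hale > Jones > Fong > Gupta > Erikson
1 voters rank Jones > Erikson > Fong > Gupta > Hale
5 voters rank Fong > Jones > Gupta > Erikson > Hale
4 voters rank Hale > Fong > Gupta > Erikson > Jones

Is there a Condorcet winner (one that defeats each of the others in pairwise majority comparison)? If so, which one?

Hale

Head-to-head results (17 voters total):
Jones vs Fong: Fong wins 9–8.
Jones vs Gupta: Jones wins 13–4.
Jones vs Hale: Hale wins 11–6.
Jones vs Erikson: Jones wins 13–4.
Fong vs Gupta: Fong wins 17–0.
Fong vs Hale: Hale wins 11–6.
Fong vs Erikson: Fong wins 16–1.
Gupta vs Hale: Hale wins 11–6.
Gupta vs Erikson: Gupta wins 16–1.
Hale vs Erikson: Hale wins 11–6.
Hale beats each rival — Jones (11–6), Fong (11–6), Gupta (11–6), Erikson (11–6) — so Hale is the Condorcet winner.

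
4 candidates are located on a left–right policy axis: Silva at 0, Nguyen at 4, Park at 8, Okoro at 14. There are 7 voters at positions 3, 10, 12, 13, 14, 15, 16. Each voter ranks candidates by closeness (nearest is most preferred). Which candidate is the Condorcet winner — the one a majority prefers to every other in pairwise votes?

With single-peaked preferences on a line, the Condorcet winner is the candidate closest to the median voter.
The median voter (position 13) is closest to Okoro at 14.
Check: Okoro vs Nguyen — voters closer to Okoro: 6 of 7.

Okoro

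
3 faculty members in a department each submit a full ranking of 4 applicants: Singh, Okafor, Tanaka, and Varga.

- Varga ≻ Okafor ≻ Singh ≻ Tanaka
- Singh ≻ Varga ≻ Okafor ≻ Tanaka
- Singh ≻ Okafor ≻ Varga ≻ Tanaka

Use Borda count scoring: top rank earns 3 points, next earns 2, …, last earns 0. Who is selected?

Borda scores:
  Singh: 1 + 3 + 3 = 7
  Okafor: 2 + 1 + 2 = 5
  Tanaka: 0 + 0 + 0 = 0
  Varga: 3 + 2 + 1 = 6
Singh has the highest total.

Singh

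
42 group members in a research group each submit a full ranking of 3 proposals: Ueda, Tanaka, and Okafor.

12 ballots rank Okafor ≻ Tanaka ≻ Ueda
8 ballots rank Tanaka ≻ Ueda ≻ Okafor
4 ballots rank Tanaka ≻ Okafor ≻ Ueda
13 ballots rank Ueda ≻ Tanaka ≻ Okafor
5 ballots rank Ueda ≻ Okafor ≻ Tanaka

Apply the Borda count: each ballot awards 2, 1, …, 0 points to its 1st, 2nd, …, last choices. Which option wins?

Tanaka

Borda scores:
  Ueda: 12·0 + 8·1 + 4·0 + 13·2 + 5·2 = 44
  Tanaka: 12·1 + 8·2 + 4·2 + 13·1 + 5·0 = 49
  Okafor: 12·2 + 8·0 + 4·1 + 13·0 + 5·1 = 33
Tanaka has the highest total.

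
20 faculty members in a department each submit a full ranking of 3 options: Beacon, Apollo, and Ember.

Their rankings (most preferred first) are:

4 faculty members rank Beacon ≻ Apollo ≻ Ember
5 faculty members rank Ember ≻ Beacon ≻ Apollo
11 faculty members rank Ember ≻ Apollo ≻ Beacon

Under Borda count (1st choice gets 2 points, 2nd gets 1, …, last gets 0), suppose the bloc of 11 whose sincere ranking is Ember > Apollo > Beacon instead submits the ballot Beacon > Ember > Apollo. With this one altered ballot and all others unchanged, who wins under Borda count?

Borda totals with the altered ballot: Beacon 35, Apollo 4, Ember 21.
The switch changes the winner from Ember to Beacon.

Beacon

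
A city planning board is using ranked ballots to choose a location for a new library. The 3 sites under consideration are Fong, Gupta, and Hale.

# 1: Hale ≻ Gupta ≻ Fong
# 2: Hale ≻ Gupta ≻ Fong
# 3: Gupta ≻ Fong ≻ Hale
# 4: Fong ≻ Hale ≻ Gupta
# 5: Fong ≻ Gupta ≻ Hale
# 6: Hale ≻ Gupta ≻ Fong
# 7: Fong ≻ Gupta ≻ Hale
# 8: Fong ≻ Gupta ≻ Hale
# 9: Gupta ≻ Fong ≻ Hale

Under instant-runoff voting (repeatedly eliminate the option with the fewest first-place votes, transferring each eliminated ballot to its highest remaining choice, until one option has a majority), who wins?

Round 1: Fong 4, Hale 3, Gupta 2. Gupta has the fewest and is eliminated.
Round 2: Fong 6, Hale 3. Fong has a majority.

Fong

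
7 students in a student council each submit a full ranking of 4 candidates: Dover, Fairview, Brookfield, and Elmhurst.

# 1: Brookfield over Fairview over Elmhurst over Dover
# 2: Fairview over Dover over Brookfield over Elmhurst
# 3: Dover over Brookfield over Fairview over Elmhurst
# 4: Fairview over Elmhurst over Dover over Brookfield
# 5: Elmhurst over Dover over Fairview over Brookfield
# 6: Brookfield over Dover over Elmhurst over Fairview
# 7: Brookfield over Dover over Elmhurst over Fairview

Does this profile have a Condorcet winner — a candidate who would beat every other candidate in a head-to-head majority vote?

Head-to-head results (7 voters total):
Dover vs Fairview: Dover wins 4–3.
Dover vs Brookfield: Dover wins 4–3.
Dover vs Elmhurst: Dover wins 4–3.
Fairview vs Brookfield: Brookfield wins 4–3.
Fairview vs Elmhurst: Fairview wins 4–3.
Brookfield vs Elmhurst: Brookfield wins 5–2.
Dover beats each rival — Fairview (4–3), Brookfield (4–3), Elmhurst (4–3) — so Dover is the Condorcet winner.

Yes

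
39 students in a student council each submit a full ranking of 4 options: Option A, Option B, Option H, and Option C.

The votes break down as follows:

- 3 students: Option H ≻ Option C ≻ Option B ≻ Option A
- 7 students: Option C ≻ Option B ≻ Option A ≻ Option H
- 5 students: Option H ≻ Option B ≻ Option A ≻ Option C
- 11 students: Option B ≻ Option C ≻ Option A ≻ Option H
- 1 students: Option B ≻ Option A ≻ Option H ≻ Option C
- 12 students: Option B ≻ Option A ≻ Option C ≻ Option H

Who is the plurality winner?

Option B

First-place vote totals:
  Option A: 0
  Option B: 24
  Option H: 8
  Option C: 7
Option B has the most first-place votes.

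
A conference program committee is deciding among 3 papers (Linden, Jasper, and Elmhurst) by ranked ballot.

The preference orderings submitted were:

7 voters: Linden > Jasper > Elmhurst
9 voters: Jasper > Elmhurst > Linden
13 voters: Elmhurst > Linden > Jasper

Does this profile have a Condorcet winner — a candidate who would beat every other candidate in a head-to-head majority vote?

No

Head-to-head results (29 voters total):
Linden vs Jasper: Linden wins 20–9.
Linden vs Elmhurst: Elmhurst wins 22–7.
Jasper vs Elmhurst: Jasper wins 16–13.
No candidate beats all others: Linden beats Jasper beats Elmhurst beats Linden, a majority cycle.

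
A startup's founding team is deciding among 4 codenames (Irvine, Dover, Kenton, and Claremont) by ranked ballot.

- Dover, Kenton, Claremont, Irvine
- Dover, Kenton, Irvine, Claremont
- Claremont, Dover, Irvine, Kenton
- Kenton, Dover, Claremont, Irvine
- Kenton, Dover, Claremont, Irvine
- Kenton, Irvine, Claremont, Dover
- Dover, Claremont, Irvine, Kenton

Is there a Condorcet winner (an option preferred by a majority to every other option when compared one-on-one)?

Yes

Head-to-head results (7 voters total):
Irvine vs Dover: Dover wins 6–1.
Irvine vs Kenton: Kenton wins 5–2.
Irvine vs Claremont: Claremont wins 5–2.
Dover vs Kenton: Dover wins 4–3.
Dover vs Claremont: Dover wins 5–2.
Kenton vs Claremont: Kenton wins 5–2.
Dover beats each rival — Irvine (6–1), Kenton (4–3), Claremont (5–2) — so Dover is the Condorcet winner.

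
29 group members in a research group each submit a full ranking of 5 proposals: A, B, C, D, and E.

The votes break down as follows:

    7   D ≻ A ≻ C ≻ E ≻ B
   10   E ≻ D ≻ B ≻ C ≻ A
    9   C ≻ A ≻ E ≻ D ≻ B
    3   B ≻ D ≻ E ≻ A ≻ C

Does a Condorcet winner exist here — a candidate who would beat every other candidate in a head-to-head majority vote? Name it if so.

There is no Condorcet winner

Head-to-head results (29 voters total):
A vs B: A wins 16–13.
A vs C: C wins 19–10.
A vs D: D wins 20–9.
A vs E: A wins 16–13.
B vs C: C wins 16–13.
B vs D: D wins 26–3.
B vs E: E wins 26–3.
C vs D: D wins 20–9.
C vs E: C wins 16–13.
D vs E: E wins 19–10.
No candidate beats all others: A beats E beats D beats A, a majority cycle.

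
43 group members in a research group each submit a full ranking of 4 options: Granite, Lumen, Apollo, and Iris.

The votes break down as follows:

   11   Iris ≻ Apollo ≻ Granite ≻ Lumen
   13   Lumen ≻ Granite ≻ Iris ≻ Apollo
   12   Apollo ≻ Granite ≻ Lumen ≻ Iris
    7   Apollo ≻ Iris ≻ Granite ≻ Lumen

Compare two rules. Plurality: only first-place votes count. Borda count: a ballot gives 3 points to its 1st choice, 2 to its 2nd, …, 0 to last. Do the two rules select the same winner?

Plurality first-place counts: Granite 0, Lumen 13, Apollo 19, Iris 11 → Apollo.
Borda totals: Granite 68, Lumen 51, Apollo 79, Iris 60 → Apollo.
The two rules agree on Apollo.

Yes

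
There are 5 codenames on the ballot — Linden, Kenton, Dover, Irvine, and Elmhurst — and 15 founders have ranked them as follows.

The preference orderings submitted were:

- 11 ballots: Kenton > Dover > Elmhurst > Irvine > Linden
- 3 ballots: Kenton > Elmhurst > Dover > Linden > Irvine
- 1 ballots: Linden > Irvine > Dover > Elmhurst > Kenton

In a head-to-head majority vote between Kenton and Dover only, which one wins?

Kenton

Ballots ranking Kenton above Dover: 11+3 = 14.
Ballots ranking Dover above Kenton: 1.
Kenton wins the head-to-head, 14–1.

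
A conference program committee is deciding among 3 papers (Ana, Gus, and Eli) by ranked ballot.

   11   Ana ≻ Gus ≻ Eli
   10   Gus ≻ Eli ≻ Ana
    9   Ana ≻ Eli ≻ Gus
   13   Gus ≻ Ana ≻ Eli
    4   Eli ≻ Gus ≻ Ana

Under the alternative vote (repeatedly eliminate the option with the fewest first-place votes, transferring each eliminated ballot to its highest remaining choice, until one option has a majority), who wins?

Gus

Round 1: Gus 23, Ana 20, Eli 4. Eli has the fewest and is eliminated.
Round 2: Gus 27, Ana 20. Gus has a majority.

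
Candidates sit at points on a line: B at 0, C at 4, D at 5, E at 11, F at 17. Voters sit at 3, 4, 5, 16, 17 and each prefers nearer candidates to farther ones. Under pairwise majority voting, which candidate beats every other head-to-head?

D

With single-peaked preferences on a line, the Condorcet winner is the candidate closest to the median voter.
The median voter (position 5) is closest to D at 5.
Check: D vs E — voters closer to D: 3 of 5.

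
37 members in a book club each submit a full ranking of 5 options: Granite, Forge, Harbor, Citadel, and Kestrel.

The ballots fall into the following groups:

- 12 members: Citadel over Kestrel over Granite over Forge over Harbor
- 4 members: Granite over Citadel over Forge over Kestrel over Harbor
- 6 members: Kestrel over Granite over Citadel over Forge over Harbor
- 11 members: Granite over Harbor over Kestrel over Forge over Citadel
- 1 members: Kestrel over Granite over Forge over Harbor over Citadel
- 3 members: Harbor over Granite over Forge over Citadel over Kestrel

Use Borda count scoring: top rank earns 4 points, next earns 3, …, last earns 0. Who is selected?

Borda scores:
  Granite: 12·2 + 4·4 + 6·3 + 11·4 + 3 + 3·3 = 114
  Forge: 12·1 + 4·2 + 6·1 + 11·1 + 2 + 3·2 = 45
  Harbor: 12·0 + 4·0 + 6·0 + 11·3 + 1 + 3·4 = 46
  Citadel: 12·4 + 4·3 + 6·2 + 11·0 + 0 + 3·1 = 75
  Kestrel: 12·3 + 4·1 + 6·4 + 11·2 + 4 + 3·0 = 90
Granite has the highest total.

Granite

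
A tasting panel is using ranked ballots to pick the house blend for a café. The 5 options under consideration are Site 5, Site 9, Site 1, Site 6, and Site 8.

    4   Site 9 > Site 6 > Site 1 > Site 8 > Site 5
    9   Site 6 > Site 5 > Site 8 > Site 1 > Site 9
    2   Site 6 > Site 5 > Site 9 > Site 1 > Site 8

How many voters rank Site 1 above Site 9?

9

Ballots ranking Site 1 above Site 9: 9.
Ballots ranking Site 9 above Site 1: 4+2 = 6.
So 9 of 15 voters prefer Site 1 to Site 9.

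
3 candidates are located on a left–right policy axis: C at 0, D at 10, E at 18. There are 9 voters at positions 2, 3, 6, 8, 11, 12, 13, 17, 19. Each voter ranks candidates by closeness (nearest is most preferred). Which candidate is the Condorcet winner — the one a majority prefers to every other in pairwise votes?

With single-peaked preferences on a line, the Condorcet winner is the candidate closest to the median voter.
The median voter (position 11) is closest to D at 10.
Check: D vs E — voters closer to D: 7 of 9.

D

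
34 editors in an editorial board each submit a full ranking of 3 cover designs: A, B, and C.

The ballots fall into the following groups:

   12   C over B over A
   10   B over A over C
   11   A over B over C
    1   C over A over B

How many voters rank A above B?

12

Ballots ranking A above B: 11+1 = 12.
Ballots ranking B above A: 12+10 = 22.
So 12 of 34 voters prefer A to B.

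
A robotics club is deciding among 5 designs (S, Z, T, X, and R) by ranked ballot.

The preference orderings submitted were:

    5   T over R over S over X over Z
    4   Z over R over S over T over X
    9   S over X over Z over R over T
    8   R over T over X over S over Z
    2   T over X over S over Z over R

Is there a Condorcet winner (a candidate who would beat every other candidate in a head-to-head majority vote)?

No

Head-to-head results (28 voters total):
S vs Z: S wins 24–4.
S vs T: T wins 15–13.
S vs X: S wins 18–10.
S vs R: R wins 17–11.
Z vs T: T wins 15–13.
Z vs X: X wins 24–4.
Z vs R: Z wins 15–13.
T vs X: T wins 19–9.
T vs R: R wins 21–7.
X vs R: R wins 17–11.
No candidate beats all others: S beats Z beats R beats S, a majority cycle.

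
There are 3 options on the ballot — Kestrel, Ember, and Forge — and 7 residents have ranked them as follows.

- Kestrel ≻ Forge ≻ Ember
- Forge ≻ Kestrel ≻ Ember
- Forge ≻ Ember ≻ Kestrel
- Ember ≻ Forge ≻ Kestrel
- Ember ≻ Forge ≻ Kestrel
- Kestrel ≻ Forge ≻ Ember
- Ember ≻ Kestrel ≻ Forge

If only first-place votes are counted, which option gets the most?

First-place vote totals:
  Kestrel: 2
  Ember: 3
  Forge: 2
Ember has the most first-place votes.

Ember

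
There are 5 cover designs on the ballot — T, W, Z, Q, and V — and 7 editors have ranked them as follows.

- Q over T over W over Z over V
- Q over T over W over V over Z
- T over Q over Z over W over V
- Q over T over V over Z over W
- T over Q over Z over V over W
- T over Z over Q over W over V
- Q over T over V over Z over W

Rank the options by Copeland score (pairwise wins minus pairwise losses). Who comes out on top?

Pairwise results:
  T vs W: T wins 7–0.
  T vs Z: T wins 7–0.
  T vs Q: Q wins 4–3.
  T vs V: T wins 7–0.
  W vs Z: Z wins 5–2.
  W vs Q: Q wins 7–0.
  W vs V: W wins 4–3.
  Z vs Q: Q wins 6–1.
  Z vs V: Z wins 4–3.
  Q vs V: Q wins 7–0.
Copeland scores (wins − losses):
  T: 3 − 1 = 2
  W: 1 − 3 = -2
  Z: 2 − 2 = 0
  Q: 4 − 0 = 4
  V: 0 − 4 = -4
Q has the best Copeland score.

Q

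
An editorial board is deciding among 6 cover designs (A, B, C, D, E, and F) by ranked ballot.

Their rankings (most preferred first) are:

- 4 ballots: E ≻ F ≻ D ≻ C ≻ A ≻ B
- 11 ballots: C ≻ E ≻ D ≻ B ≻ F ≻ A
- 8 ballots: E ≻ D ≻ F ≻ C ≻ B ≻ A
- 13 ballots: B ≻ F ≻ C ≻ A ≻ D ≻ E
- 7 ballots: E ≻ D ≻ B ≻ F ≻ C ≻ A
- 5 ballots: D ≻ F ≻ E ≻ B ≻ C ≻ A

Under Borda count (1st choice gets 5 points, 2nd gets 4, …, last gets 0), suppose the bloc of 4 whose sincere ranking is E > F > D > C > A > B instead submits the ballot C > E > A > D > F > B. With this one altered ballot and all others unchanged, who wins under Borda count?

E

Borda totals with the altered ballot: A 38, B 126, C 142, D 139, E 150, F 125.
The winner is unchanged: still E.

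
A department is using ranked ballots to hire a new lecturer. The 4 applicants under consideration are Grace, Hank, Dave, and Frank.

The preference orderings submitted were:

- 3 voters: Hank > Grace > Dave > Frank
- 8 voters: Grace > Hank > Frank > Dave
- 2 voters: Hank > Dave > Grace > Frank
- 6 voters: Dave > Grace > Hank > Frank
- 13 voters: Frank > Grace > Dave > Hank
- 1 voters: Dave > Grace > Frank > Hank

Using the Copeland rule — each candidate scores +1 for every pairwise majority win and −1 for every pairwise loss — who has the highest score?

Grace

Pairwise results:
  Grace vs Hank: Grace wins 28–5.
  Grace vs Dave: Grace wins 24–9.
  Grace vs Frank: Grace wins 20–13.
  Hank vs Dave: Dave wins 20–13.
  Hank vs Frank: Hank wins 19–14.
  Dave vs Frank: Frank wins 21–12.
Copeland scores (wins − losses):
  Grace: 3 − 0 = 3
  Hank: 1 − 2 = -1
  Dave: 1 − 2 = -1
  Frank: 1 − 2 = -1
Grace has the best Copeland score.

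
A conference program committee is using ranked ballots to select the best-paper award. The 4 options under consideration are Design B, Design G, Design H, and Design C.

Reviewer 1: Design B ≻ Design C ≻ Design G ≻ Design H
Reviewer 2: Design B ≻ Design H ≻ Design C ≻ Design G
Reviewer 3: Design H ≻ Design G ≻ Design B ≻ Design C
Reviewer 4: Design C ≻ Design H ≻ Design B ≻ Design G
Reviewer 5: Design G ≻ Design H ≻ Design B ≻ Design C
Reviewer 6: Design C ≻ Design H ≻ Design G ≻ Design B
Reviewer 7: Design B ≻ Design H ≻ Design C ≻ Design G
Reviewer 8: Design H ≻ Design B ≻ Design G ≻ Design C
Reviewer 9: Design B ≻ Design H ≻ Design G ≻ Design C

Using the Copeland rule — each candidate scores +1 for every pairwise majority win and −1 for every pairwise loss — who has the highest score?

Design H

Pairwise results:
  Design B vs Design G: Design B wins 6–3.
  Design B vs Design H: Design H wins 5–4.
  Design B vs Design C: Design B wins 7–2.
  Design G vs Design H: Design H wins 7–2.
  Design G vs Design C: Design C wins 5–4.
  Design H vs Design C: Design H wins 6–3.
Copeland scores (wins − losses):
  Design B: 2 − 1 = 1
  Design G: 0 − 3 = -3
  Design H: 3 − 0 = 3
  Design C: 1 − 2 = -1
Design H has the best Copeland score.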